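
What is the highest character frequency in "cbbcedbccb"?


Input: cbbcedbccb
Character counts:
  'b': 4
  'c': 4
  'd': 1
  'e': 1
Maximum frequency: 4

4


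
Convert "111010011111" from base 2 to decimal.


Input: "111010011111" in base 2
Positional expansion:
  Digit '1' (value 1) x 2^11 = 2048
  Digit '1' (value 1) x 2^10 = 1024
  Digit '1' (value 1) x 2^9 = 512
  Digit '0' (value 0) x 2^8 = 0
  Digit '1' (value 1) x 2^7 = 128
  Digit '0' (value 0) x 2^6 = 0
  Digit '0' (value 0) x 2^5 = 0
  Digit '1' (value 1) x 2^4 = 16
  Digit '1' (value 1) x 2^3 = 8
  Digit '1' (value 1) x 2^2 = 4
  Digit '1' (value 1) x 2^1 = 2
  Digit '1' (value 1) x 2^0 = 1
Sum = 3743

3743


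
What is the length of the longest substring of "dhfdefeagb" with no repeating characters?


Input: "dhfdefeagb"
Sliding window (track last position of each char):
  Position 0 ('d'): window [0,0] length 1 -- new best
  Position 1 ('h'): window [0,1] length 2 -- new best
  Position 2 ('f'): window [0,2] length 3 -- new best
  Position 3 ('d'): repeat (last at 0), move window start to 1
  Position 3 ('d'): window [1,3] length 3
  Position 4 ('e'): window [1,4] length 4 -- new best
  Position 5 ('f'): repeat (last at 2), move window start to 3
  Position 5 ('f'): window [3,5] length 3
  Position 6 ('e'): repeat (last at 4), move window start to 5
  Position 6 ('e'): window [5,6] length 2
  Position 7 ('a'): window [5,7] length 3
  Position 8 ('g'): window [5,8] length 4
  Position 9 ('b'): window [5,9] length 5 -- new best
Longest substring with no repeats: "feagb" with length 5

5


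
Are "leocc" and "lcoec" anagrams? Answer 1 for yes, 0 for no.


Strings: "leocc", "lcoec"
Sorted first:  ccelo
Sorted second: ccelo
Sorted forms match => anagrams

1


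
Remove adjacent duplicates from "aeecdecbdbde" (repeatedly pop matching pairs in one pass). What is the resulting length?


Input: aeecdecbdbde
Stack-based adjacent duplicate removal:
  Read 'a': push. Stack: a
  Read 'e': push. Stack: ae
  Read 'e': matches stack top 'e' => pop. Stack: a
  Read 'c': push. Stack: ac
  Read 'd': push. Stack: acd
  Read 'e': push. Stack: acde
  Read 'c': push. Stack: acdec
  Read 'b': push. Stack: acdecb
  Read 'd': push. Stack: acdecbd
  Read 'b': push. Stack: acdecbdb
  Read 'd': push. Stack: acdecbdbd
  Read 'e': push. Stack: acdecbdbde
Final stack: "acdecbdbde" (length 10)

10


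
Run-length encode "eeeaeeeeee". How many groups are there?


Input: eeeaeeeeee
Scanning for consecutive runs:
  Group 1: 'e' x 3 (positions 0-2)
  Group 2: 'a' x 1 (positions 3-3)
  Group 3: 'e' x 6 (positions 4-9)
Total groups: 3

3


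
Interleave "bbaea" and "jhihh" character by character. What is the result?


Interleaving "bbaea" and "jhihh":
  Position 0: 'b' from first, 'j' from second => "bj"
  Position 1: 'b' from first, 'h' from second => "bh"
  Position 2: 'a' from first, 'i' from second => "ai"
  Position 3: 'e' from first, 'h' from second => "eh"
  Position 4: 'a' from first, 'h' from second => "ah"
Result: bjbhaiehah

bjbhaiehah


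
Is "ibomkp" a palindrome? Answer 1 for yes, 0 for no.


Input: ibomkp
Reversed: pkmobi
  Compare pos 0 ('i') with pos 5 ('p'): MISMATCH
  Compare pos 1 ('b') with pos 4 ('k'): MISMATCH
  Compare pos 2 ('o') with pos 3 ('m'): MISMATCH
Result: not a palindrome

0


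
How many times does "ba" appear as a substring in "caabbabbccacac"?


Searching for "ba" in "caabbabbccacac"
Scanning each position:
  Position 0: "ca" => no
  Position 1: "aa" => no
  Position 2: "ab" => no
  Position 3: "bb" => no
  Position 4: "ba" => MATCH
  Position 5: "ab" => no
  Position 6: "bb" => no
  Position 7: "bc" => no
  Position 8: "cc" => no
  Position 9: "ca" => no
  Position 10: "ac" => no
  Position 11: "ca" => no
  Position 12: "ac" => no
Total occurrences: 1

1


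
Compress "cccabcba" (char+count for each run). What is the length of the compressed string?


Input: cccabcba
Runs:
  'c' x 3 => "c3"
  'a' x 1 => "a1"
  'b' x 1 => "b1"
  'c' x 1 => "c1"
  'b' x 1 => "b1"
  'a' x 1 => "a1"
Compressed: "c3a1b1c1b1a1"
Compressed length: 12

12


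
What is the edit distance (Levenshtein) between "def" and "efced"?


Computing edit distance: "def" -> "efced"
DP table:
           e    f    c    e    d
      0    1    2    3    4    5
  d   1    1    2    3    4    4
  e   2    1    2    3    3    4
  f   3    2    1    2    3    4
Edit distance = dp[3][5] = 4

4


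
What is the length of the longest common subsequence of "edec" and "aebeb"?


LCS of "edec" and "aebeb"
DP table:
           a    e    b    e    b
      0    0    0    0    0    0
  e   0    0    1    1    1    1
  d   0    0    1    1    1    1
  e   0    0    1    1    2    2
  c   0    0    1    1    2    2
LCS length = dp[4][5] = 2

2


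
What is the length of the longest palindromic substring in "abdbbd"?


Input: "abdbbd"
Checking substrings for palindromes:
  [2:6] "dbbd" (len 4) => palindrome
  [1:4] "bdb" (len 3) => palindrome
  [3:5] "bb" (len 2) => palindrome
Longest palindromic substring: "dbbd" with length 4

4


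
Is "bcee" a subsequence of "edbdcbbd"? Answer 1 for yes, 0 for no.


Check if "bcee" is a subsequence of "edbdcbbd"
Greedy scan:
  Position 0 ('e'): no match needed
  Position 1 ('d'): no match needed
  Position 2 ('b'): matches sub[0] = 'b'
  Position 3 ('d'): no match needed
  Position 4 ('c'): matches sub[1] = 'c'
  Position 5 ('b'): no match needed
  Position 6 ('b'): no match needed
  Position 7 ('d'): no match needed
Only matched 2/4 characters => not a subsequence

0


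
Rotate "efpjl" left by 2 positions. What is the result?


Input: "efpjl", rotate left by 2
First 2 characters: "ef"
Remaining characters: "pjl"
Concatenate remaining + first: "pjl" + "ef" = "pjlef"

pjlef


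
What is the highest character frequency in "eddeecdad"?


Input: eddeecdad
Character counts:
  'a': 1
  'c': 1
  'd': 4
  'e': 3
Maximum frequency: 4

4


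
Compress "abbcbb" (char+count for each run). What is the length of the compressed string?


Input: abbcbb
Runs:
  'a' x 1 => "a1"
  'b' x 2 => "b2"
  'c' x 1 => "c1"
  'b' x 2 => "b2"
Compressed: "a1b2c1b2"
Compressed length: 8

8


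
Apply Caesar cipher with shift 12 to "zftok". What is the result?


Caesar cipher: shift "zftok" by 12
  'z' (pos 25) + 12 = pos 11 = 'l'
  'f' (pos 5) + 12 = pos 17 = 'r'
  't' (pos 19) + 12 = pos 5 = 'f'
  'o' (pos 14) + 12 = pos 0 = 'a'
  'k' (pos 10) + 12 = pos 22 = 'w'
Result: lrfaw

lrfaw


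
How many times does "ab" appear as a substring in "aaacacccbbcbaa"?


Searching for "ab" in "aaacacccbbcbaa"
Scanning each position:
  Position 0: "aa" => no
  Position 1: "aa" => no
  Position 2: "ac" => no
  Position 3: "ca" => no
  Position 4: "ac" => no
  Position 5: "cc" => no
  Position 6: "cc" => no
  Position 7: "cb" => no
  Position 8: "bb" => no
  Position 9: "bc" => no
  Position 10: "cb" => no
  Position 11: "ba" => no
  Position 12: "aa" => no
Total occurrences: 0

0


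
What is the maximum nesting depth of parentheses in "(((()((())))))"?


Input: "(((()((())))))"
Tracking depth:
  Position 0 '(': depth becomes 1
  Position 1 '(': depth becomes 2
  Position 2 '(': depth becomes 3
  Position 3 '(': depth becomes 4
  Position 4 ')': depth becomes 3
  Position 5 '(': depth becomes 4
  Position 6 '(': depth becomes 5
  Position 7 '(': depth becomes 6
  Position 8 ')': depth becomes 5
  Position 9 ')': depth becomes 4
  Position 10 ')': depth becomes 3
  Position 11 ')': depth becomes 2
  Position 12 ')': depth becomes 1
  Position 13 ')': depth becomes 0
Maximum depth reached: 6

6


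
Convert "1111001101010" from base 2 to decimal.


Input: "1111001101010" in base 2
Positional expansion:
  Digit '1' (value 1) x 2^12 = 4096
  Digit '1' (value 1) x 2^11 = 2048
  Digit '1' (value 1) x 2^10 = 1024
  Digit '1' (value 1) x 2^9 = 512
  Digit '0' (value 0) x 2^8 = 0
  Digit '0' (value 0) x 2^7 = 0
  Digit '1' (value 1) x 2^6 = 64
  Digit '1' (value 1) x 2^5 = 32
  Digit '0' (value 0) x 2^4 = 0
  Digit '1' (value 1) x 2^3 = 8
  Digit '0' (value 0) x 2^2 = 0
  Digit '1' (value 1) x 2^1 = 2
  Digit '0' (value 0) x 2^0 = 0
Sum = 7786

7786


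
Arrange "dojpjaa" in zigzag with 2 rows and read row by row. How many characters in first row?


Zigzag "dojpjaa" into 2 rows:
Placing characters:
  'd' => row 0
  'o' => row 1
  'j' => row 0
  'p' => row 1
  'j' => row 0
  'a' => row 1
  'a' => row 0
Rows:
  Row 0: "djja"
  Row 1: "opa"
First row length: 4

4


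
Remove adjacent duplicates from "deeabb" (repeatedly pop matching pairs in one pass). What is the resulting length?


Input: deeabb
Stack-based adjacent duplicate removal:
  Read 'd': push. Stack: d
  Read 'e': push. Stack: de
  Read 'e': matches stack top 'e' => pop. Stack: d
  Read 'a': push. Stack: da
  Read 'b': push. Stack: dab
  Read 'b': matches stack top 'b' => pop. Stack: da
Final stack: "da" (length 2)

2


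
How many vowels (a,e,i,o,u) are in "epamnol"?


Input: epamnol
Checking each character:
  'e' at position 0: vowel (running total: 1)
  'p' at position 1: consonant
  'a' at position 2: vowel (running total: 2)
  'm' at position 3: consonant
  'n' at position 4: consonant
  'o' at position 5: vowel (running total: 3)
  'l' at position 6: consonant
Total vowels: 3

3


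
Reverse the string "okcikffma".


Input: okcikffma
Reading characters right to left:
  Position 8: 'a'
  Position 7: 'm'
  Position 6: 'f'
  Position 5: 'f'
  Position 4: 'k'
  Position 3: 'i'
  Position 2: 'c'
  Position 1: 'k'
  Position 0: 'o'
Reversed: amffkicko

amffkicko


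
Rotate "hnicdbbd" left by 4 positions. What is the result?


Input: "hnicdbbd", rotate left by 4
First 4 characters: "hnic"
Remaining characters: "dbbd"
Concatenate remaining + first: "dbbd" + "hnic" = "dbbdhnic"

dbbdhnic


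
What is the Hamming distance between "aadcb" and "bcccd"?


Comparing "aadcb" and "bcccd" position by position:
  Position 0: 'a' vs 'b' => differ
  Position 1: 'a' vs 'c' => differ
  Position 2: 'd' vs 'c' => differ
  Position 3: 'c' vs 'c' => same
  Position 4: 'b' vs 'd' => differ
Total differences (Hamming distance): 4

4


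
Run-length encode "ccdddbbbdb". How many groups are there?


Input: ccdddbbbdb
Scanning for consecutive runs:
  Group 1: 'c' x 2 (positions 0-1)
  Group 2: 'd' x 3 (positions 2-4)
  Group 3: 'b' x 3 (positions 5-7)
  Group 4: 'd' x 1 (positions 8-8)
  Group 5: 'b' x 1 (positions 9-9)
Total groups: 5

5


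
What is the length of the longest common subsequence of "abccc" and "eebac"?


LCS of "abccc" and "eebac"
DP table:
           e    e    b    a    c
      0    0    0    0    0    0
  a   0    0    0    0    1    1
  b   0    0    0    1    1    1
  c   0    0    0    1    1    2
  c   0    0    0    1    1    2
  c   0    0    0    1    1    2
LCS length = dp[5][5] = 2

2


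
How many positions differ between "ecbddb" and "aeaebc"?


Comparing "ecbddb" and "aeaebc" position by position:
  Position 0: 'e' vs 'a' => DIFFER
  Position 1: 'c' vs 'e' => DIFFER
  Position 2: 'b' vs 'a' => DIFFER
  Position 3: 'd' vs 'e' => DIFFER
  Position 4: 'd' vs 'b' => DIFFER
  Position 5: 'b' vs 'c' => DIFFER
Positions that differ: 6

6


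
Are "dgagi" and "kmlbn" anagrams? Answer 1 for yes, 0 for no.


Strings: "dgagi", "kmlbn"
Sorted first:  adggi
Sorted second: bklmn
Differ at position 0: 'a' vs 'b' => not anagrams

0


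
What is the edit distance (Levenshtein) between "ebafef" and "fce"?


Computing edit distance: "ebafef" -> "fce"
DP table:
           f    c    e
      0    1    2    3
  e   1    1    2    2
  b   2    2    2    3
  a   3    3    3    3
  f   4    3    4    4
  e   5    4    4    4
  f   6    5    5    5
Edit distance = dp[6][3] = 5

5


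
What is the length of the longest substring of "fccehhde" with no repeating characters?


Input: "fccehhde"
Sliding window (track last position of each char):
  Position 0 ('f'): window [0,0] length 1 -- new best
  Position 1 ('c'): window [0,1] length 2 -- new best
  Position 2 ('c'): repeat (last at 1), move window start to 2
  Position 2 ('c'): window [2,2] length 1
  Position 3 ('e'): window [2,3] length 2
  Position 4 ('h'): window [2,4] length 3 -- new best
  Position 5 ('h'): repeat (last at 4), move window start to 5
  Position 5 ('h'): window [5,5] length 1
  Position 6 ('d'): window [5,6] length 2
  Position 7 ('e'): window [5,7] length 3
Longest substring with no repeats: "ceh" with length 3

3


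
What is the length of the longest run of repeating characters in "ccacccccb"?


Input: "ccacccccb"
Scanning for longest run:
  Position 1 ('c'): continues run of 'c', length=2
  Position 2 ('a'): new char, reset run to 1
  Position 3 ('c'): new char, reset run to 1
  Position 4 ('c'): continues run of 'c', length=2
  Position 5 ('c'): continues run of 'c', length=3
  Position 6 ('c'): continues run of 'c', length=4
  Position 7 ('c'): continues run of 'c', length=5
  Position 8 ('b'): new char, reset run to 1
Longest run: 'c' with length 5

5


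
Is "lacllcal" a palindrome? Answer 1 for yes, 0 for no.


Input: lacllcal
Reversed: lacllcal
  Compare pos 0 ('l') with pos 7 ('l'): match
  Compare pos 1 ('a') with pos 6 ('a'): match
  Compare pos 2 ('c') with pos 5 ('c'): match
  Compare pos 3 ('l') with pos 4 ('l'): match
Result: palindrome

1


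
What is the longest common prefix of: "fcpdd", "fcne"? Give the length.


Words: fcpdd, fcne
  Position 0: all 'f' => match
  Position 1: all 'c' => match
  Position 2: ('p', 'n') => mismatch, stop
LCP = "fc" (length 2)

2


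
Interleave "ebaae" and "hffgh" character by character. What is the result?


Interleaving "ebaae" and "hffgh":
  Position 0: 'e' from first, 'h' from second => "eh"
  Position 1: 'b' from first, 'f' from second => "bf"
  Position 2: 'a' from first, 'f' from second => "af"
  Position 3: 'a' from first, 'g' from second => "ag"
  Position 4: 'e' from first, 'h' from second => "eh"
Result: ehbfafageh

ehbfafageh


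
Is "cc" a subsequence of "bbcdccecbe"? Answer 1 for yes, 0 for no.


Check if "cc" is a subsequence of "bbcdccecbe"
Greedy scan:
  Position 0 ('b'): no match needed
  Position 1 ('b'): no match needed
  Position 2 ('c'): matches sub[0] = 'c'
  Position 3 ('d'): no match needed
  Position 4 ('c'): matches sub[1] = 'c'
  Position 5 ('c'): no match needed
  Position 6 ('e'): no match needed
  Position 7 ('c'): no match needed
  Position 8 ('b'): no match needed
  Position 9 ('e'): no match needed
All 2 characters matched => is a subsequence

1


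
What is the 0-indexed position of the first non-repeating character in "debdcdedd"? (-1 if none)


Input: debdcdedd
Character frequencies:
  'b': 1
  'c': 1
  'd': 5
  'e': 2
Scanning left to right for freq == 1:
  Position 0 ('d'): freq=5, skip
  Position 1 ('e'): freq=2, skip
  Position 2 ('b'): unique! => answer = 2

2


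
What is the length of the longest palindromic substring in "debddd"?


Input: "debddd"
Checking substrings for palindromes:
  [3:6] "ddd" (len 3) => palindrome
  [3:5] "dd" (len 2) => palindrome
  [4:6] "dd" (len 2) => palindrome
Longest palindromic substring: "ddd" with length 3

3


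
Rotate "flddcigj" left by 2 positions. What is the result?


Input: "flddcigj", rotate left by 2
First 2 characters: "fl"
Remaining characters: "ddcigj"
Concatenate remaining + first: "ddcigj" + "fl" = "ddcigjfl"

ddcigjfl


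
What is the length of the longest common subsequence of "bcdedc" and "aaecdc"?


LCS of "bcdedc" and "aaecdc"
DP table:
           a    a    e    c    d    c
      0    0    0    0    0    0    0
  b   0    0    0    0    0    0    0
  c   0    0    0    0    1    1    1
  d   0    0    0    0    1    2    2
  e   0    0    0    1    1    2    2
  d   0    0    0    1    1    2    2
  c   0    0    0    1    2    2    3
LCS length = dp[6][6] = 3

3


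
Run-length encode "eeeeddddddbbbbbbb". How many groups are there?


Input: eeeeddddddbbbbbbb
Scanning for consecutive runs:
  Group 1: 'e' x 4 (positions 0-3)
  Group 2: 'd' x 6 (positions 4-9)
  Group 3: 'b' x 7 (positions 10-16)
Total groups: 3

3


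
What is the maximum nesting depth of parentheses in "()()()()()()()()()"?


Input: "()()()()()()()()()"
Tracking depth:
  Position 0 '(': depth becomes 1
  Position 1 ')': depth becomes 0
  Position 2 '(': depth becomes 1
  Position 3 ')': depth becomes 0
  Position 4 '(': depth becomes 1
  Position 5 ')': depth becomes 0
  Position 6 '(': depth becomes 1
  Position 7 ')': depth becomes 0
  Position 8 '(': depth becomes 1
  Position 9 ')': depth becomes 0
  Position 10 '(': depth becomes 1
  Position 11 ')': depth becomes 0
  Position 12 '(': depth becomes 1
  Position 13 ')': depth becomes 0
  Position 14 '(': depth becomes 1
  Position 15 ')': depth becomes 0
  Position 16 '(': depth becomes 1
  Position 17 ')': depth becomes 0
Maximum depth reached: 1

1


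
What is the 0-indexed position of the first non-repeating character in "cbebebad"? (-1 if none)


Input: cbebebad
Character frequencies:
  'a': 1
  'b': 3
  'c': 1
  'd': 1
  'e': 2
Scanning left to right for freq == 1:
  Position 0 ('c'): unique! => answer = 0

0


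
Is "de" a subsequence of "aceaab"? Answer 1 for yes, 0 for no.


Check if "de" is a subsequence of "aceaab"
Greedy scan:
  Position 0 ('a'): no match needed
  Position 1 ('c'): no match needed
  Position 2 ('e'): no match needed
  Position 3 ('a'): no match needed
  Position 4 ('a'): no match needed
  Position 5 ('b'): no match needed
Only matched 0/2 characters => not a subsequence

0


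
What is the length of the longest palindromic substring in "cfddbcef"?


Input: "cfddbcef"
Checking substrings for palindromes:
  [2:4] "dd" (len 2) => palindrome
Longest palindromic substring: "dd" with length 2

2


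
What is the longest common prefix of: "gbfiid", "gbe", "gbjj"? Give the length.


Words: gbfiid, gbe, gbjj
  Position 0: all 'g' => match
  Position 1: all 'b' => match
  Position 2: ('f', 'e', 'j') => mismatch, stop
LCP = "gb" (length 2)

2


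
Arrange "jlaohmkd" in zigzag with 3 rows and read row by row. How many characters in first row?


Zigzag "jlaohmkd" into 3 rows:
Placing characters:
  'j' => row 0
  'l' => row 1
  'a' => row 2
  'o' => row 1
  'h' => row 0
  'm' => row 1
  'k' => row 2
  'd' => row 1
Rows:
  Row 0: "jh"
  Row 1: "lomd"
  Row 2: "ak"
First row length: 2

2


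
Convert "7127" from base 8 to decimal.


Input: "7127" in base 8
Positional expansion:
  Digit '7' (value 7) x 8^3 = 3584
  Digit '1' (value 1) x 8^2 = 64
  Digit '2' (value 2) x 8^1 = 16
  Digit '7' (value 7) x 8^0 = 7
Sum = 3671

3671


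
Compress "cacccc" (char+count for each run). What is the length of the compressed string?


Input: cacccc
Runs:
  'c' x 1 => "c1"
  'a' x 1 => "a1"
  'c' x 4 => "c4"
Compressed: "c1a1c4"
Compressed length: 6

6


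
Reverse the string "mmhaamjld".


Input: mmhaamjld
Reading characters right to left:
  Position 8: 'd'
  Position 7: 'l'
  Position 6: 'j'
  Position 5: 'm'
  Position 4: 'a'
  Position 3: 'a'
  Position 2: 'h'
  Position 1: 'm'
  Position 0: 'm'
Reversed: dljmaahmm

dljmaahmm


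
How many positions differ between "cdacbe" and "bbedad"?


Comparing "cdacbe" and "bbedad" position by position:
  Position 0: 'c' vs 'b' => DIFFER
  Position 1: 'd' vs 'b' => DIFFER
  Position 2: 'a' vs 'e' => DIFFER
  Position 3: 'c' vs 'd' => DIFFER
  Position 4: 'b' vs 'a' => DIFFER
  Position 5: 'e' vs 'd' => DIFFER
Positions that differ: 6

6


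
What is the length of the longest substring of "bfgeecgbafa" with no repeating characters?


Input: "bfgeecgbafa"
Sliding window (track last position of each char):
  Position 0 ('b'): window [0,0] length 1 -- new best
  Position 1 ('f'): window [0,1] length 2 -- new best
  Position 2 ('g'): window [0,2] length 3 -- new best
  Position 3 ('e'): window [0,3] length 4 -- new best
  Position 4 ('e'): repeat (last at 3), move window start to 4
  Position 4 ('e'): window [4,4] length 1
  Position 5 ('c'): window [4,5] length 2
  Position 6 ('g'): window [4,6] length 3
  Position 7 ('b'): window [4,7] length 4
  Position 8 ('a'): window [4,8] length 5 -- new best
  Position 9 ('f'): window [4,9] length 6 -- new best
  Position 10 ('a'): repeat (last at 8), move window start to 9
  Position 10 ('a'): window [9,10] length 2
Longest substring with no repeats: "ecgbaf" with length 6

6


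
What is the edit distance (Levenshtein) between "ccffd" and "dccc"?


Computing edit distance: "ccffd" -> "dccc"
DP table:
           d    c    c    c
      0    1    2    3    4
  c   1    1    1    2    3
  c   2    2    1    1    2
  f   3    3    2    2    2
  f   4    4    3    3    3
  d   5    4    4    4    4
Edit distance = dp[5][4] = 4

4


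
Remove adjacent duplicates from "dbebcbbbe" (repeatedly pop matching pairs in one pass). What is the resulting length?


Input: dbebcbbbe
Stack-based adjacent duplicate removal:
  Read 'd': push. Stack: d
  Read 'b': push. Stack: db
  Read 'e': push. Stack: dbe
  Read 'b': push. Stack: dbeb
  Read 'c': push. Stack: dbebc
  Read 'b': push. Stack: dbebcb
  Read 'b': matches stack top 'b' => pop. Stack: dbebc
  Read 'b': push. Stack: dbebcb
  Read 'e': push. Stack: dbebcbe
Final stack: "dbebcbe" (length 7)

7


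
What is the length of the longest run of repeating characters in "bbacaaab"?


Input: "bbacaaab"
Scanning for longest run:
  Position 1 ('b'): continues run of 'b', length=2
  Position 2 ('a'): new char, reset run to 1
  Position 3 ('c'): new char, reset run to 1
  Position 4 ('a'): new char, reset run to 1
  Position 5 ('a'): continues run of 'a', length=2
  Position 6 ('a'): continues run of 'a', length=3
  Position 7 ('b'): new char, reset run to 1
Longest run: 'a' with length 3

3


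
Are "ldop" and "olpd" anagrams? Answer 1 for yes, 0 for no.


Strings: "ldop", "olpd"
Sorted first:  dlop
Sorted second: dlop
Sorted forms match => anagrams

1


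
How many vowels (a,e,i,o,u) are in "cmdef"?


Input: cmdef
Checking each character:
  'c' at position 0: consonant
  'm' at position 1: consonant
  'd' at position 2: consonant
  'e' at position 3: vowel (running total: 1)
  'f' at position 4: consonant
Total vowels: 1

1


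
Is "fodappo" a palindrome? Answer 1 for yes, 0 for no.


Input: fodappo
Reversed: oppadof
  Compare pos 0 ('f') with pos 6 ('o'): MISMATCH
  Compare pos 1 ('o') with pos 5 ('p'): MISMATCH
  Compare pos 2 ('d') with pos 4 ('p'): MISMATCH
Result: not a palindrome

0


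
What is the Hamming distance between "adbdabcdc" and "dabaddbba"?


Comparing "adbdabcdc" and "dabaddbba" position by position:
  Position 0: 'a' vs 'd' => differ
  Position 1: 'd' vs 'a' => differ
  Position 2: 'b' vs 'b' => same
  Position 3: 'd' vs 'a' => differ
  Position 4: 'a' vs 'd' => differ
  Position 5: 'b' vs 'd' => differ
  Position 6: 'c' vs 'b' => differ
  Position 7: 'd' vs 'b' => differ
  Position 8: 'c' vs 'a' => differ
Total differences (Hamming distance): 8

8


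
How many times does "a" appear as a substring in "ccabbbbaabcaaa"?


Searching for "a" in "ccabbbbaabcaaa"
Scanning each position:
  Position 0: "c" => no
  Position 1: "c" => no
  Position 2: "a" => MATCH
  Position 3: "b" => no
  Position 4: "b" => no
  Position 5: "b" => no
  Position 6: "b" => no
  Position 7: "a" => MATCH
  Position 8: "a" => MATCH
  Position 9: "b" => no
  Position 10: "c" => no
  Position 11: "a" => MATCH
  Position 12: "a" => MATCH
  Position 13: "a" => MATCH
Total occurrences: 6

6


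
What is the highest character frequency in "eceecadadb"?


Input: eceecadadb
Character counts:
  'a': 2
  'b': 1
  'c': 2
  'd': 2
  'e': 3
Maximum frequency: 3

3


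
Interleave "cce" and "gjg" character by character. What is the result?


Interleaving "cce" and "gjg":
  Position 0: 'c' from first, 'g' from second => "cg"
  Position 1: 'c' from first, 'j' from second => "cj"
  Position 2: 'e' from first, 'g' from second => "eg"
Result: cgcjeg

cgcjeg


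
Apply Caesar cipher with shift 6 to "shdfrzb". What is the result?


Caesar cipher: shift "shdfrzb" by 6
  's' (pos 18) + 6 = pos 24 = 'y'
  'h' (pos 7) + 6 = pos 13 = 'n'
  'd' (pos 3) + 6 = pos 9 = 'j'
  'f' (pos 5) + 6 = pos 11 = 'l'
  'r' (pos 17) + 6 = pos 23 = 'x'
  'z' (pos 25) + 6 = pos 5 = 'f'
  'b' (pos 1) + 6 = pos 7 = 'h'
Result: ynjlxfh

ynjlxfh


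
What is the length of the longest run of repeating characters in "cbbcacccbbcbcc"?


Input: "cbbcacccbbcbcc"
Scanning for longest run:
  Position 1 ('b'): new char, reset run to 1
  Position 2 ('b'): continues run of 'b', length=2
  Position 3 ('c'): new char, reset run to 1
  Position 4 ('a'): new char, reset run to 1
  Position 5 ('c'): new char, reset run to 1
  Position 6 ('c'): continues run of 'c', length=2
  Position 7 ('c'): continues run of 'c', length=3
  Position 8 ('b'): new char, reset run to 1
  Position 9 ('b'): continues run of 'b', length=2
  Position 10 ('c'): new char, reset run to 1
  Position 11 ('b'): new char, reset run to 1
  Position 12 ('c'): new char, reset run to 1
  Position 13 ('c'): continues run of 'c', length=2
Longest run: 'c' with length 3

3


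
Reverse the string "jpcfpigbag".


Input: jpcfpigbag
Reading characters right to left:
  Position 9: 'g'
  Position 8: 'a'
  Position 7: 'b'
  Position 6: 'g'
  Position 5: 'i'
  Position 4: 'p'
  Position 3: 'f'
  Position 2: 'c'
  Position 1: 'p'
  Position 0: 'j'
Reversed: gabgipfcpj

gabgipfcpj


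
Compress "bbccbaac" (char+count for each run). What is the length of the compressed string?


Input: bbccbaac
Runs:
  'b' x 2 => "b2"
  'c' x 2 => "c2"
  'b' x 1 => "b1"
  'a' x 2 => "a2"
  'c' x 1 => "c1"
Compressed: "b2c2b1a2c1"
Compressed length: 10

10


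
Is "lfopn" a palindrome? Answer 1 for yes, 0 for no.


Input: lfopn
Reversed: npofl
  Compare pos 0 ('l') with pos 4 ('n'): MISMATCH
  Compare pos 1 ('f') with pos 3 ('p'): MISMATCH
Result: not a palindrome

0


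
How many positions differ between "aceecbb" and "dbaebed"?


Comparing "aceecbb" and "dbaebed" position by position:
  Position 0: 'a' vs 'd' => DIFFER
  Position 1: 'c' vs 'b' => DIFFER
  Position 2: 'e' vs 'a' => DIFFER
  Position 3: 'e' vs 'e' => same
  Position 4: 'c' vs 'b' => DIFFER
  Position 5: 'b' vs 'e' => DIFFER
  Position 6: 'b' vs 'd' => DIFFER
Positions that differ: 6

6


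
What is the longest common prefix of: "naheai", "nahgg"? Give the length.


Words: naheai, nahgg
  Position 0: all 'n' => match
  Position 1: all 'a' => match
  Position 2: all 'h' => match
  Position 3: ('e', 'g') => mismatch, stop
LCP = "nah" (length 3)

3


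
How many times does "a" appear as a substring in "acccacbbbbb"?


Searching for "a" in "acccacbbbbb"
Scanning each position:
  Position 0: "a" => MATCH
  Position 1: "c" => no
  Position 2: "c" => no
  Position 3: "c" => no
  Position 4: "a" => MATCH
  Position 5: "c" => no
  Position 6: "b" => no
  Position 7: "b" => no
  Position 8: "b" => no
  Position 9: "b" => no
  Position 10: "b" => no
Total occurrences: 2

2


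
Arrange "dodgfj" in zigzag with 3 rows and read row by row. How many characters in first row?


Zigzag "dodgfj" into 3 rows:
Placing characters:
  'd' => row 0
  'o' => row 1
  'd' => row 2
  'g' => row 1
  'f' => row 0
  'j' => row 1
Rows:
  Row 0: "df"
  Row 1: "ogj"
  Row 2: "d"
First row length: 2

2


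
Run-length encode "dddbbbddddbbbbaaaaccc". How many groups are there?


Input: dddbbbddddbbbbaaaaccc
Scanning for consecutive runs:
  Group 1: 'd' x 3 (positions 0-2)
  Group 2: 'b' x 3 (positions 3-5)
  Group 3: 'd' x 4 (positions 6-9)
  Group 4: 'b' x 4 (positions 10-13)
  Group 5: 'a' x 4 (positions 14-17)
  Group 6: 'c' x 3 (positions 18-20)
Total groups: 6

6


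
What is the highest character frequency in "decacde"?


Input: decacde
Character counts:
  'a': 1
  'c': 2
  'd': 2
  'e': 2
Maximum frequency: 2

2


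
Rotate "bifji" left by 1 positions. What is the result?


Input: "bifji", rotate left by 1
First 1 characters: "b"
Remaining characters: "ifji"
Concatenate remaining + first: "ifji" + "b" = "ifjib"

ifjib


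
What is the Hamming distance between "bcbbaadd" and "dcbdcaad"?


Comparing "bcbbaadd" and "dcbdcaad" position by position:
  Position 0: 'b' vs 'd' => differ
  Position 1: 'c' vs 'c' => same
  Position 2: 'b' vs 'b' => same
  Position 3: 'b' vs 'd' => differ
  Position 4: 'a' vs 'c' => differ
  Position 5: 'a' vs 'a' => same
  Position 6: 'd' vs 'a' => differ
  Position 7: 'd' vs 'd' => same
Total differences (Hamming distance): 4

4


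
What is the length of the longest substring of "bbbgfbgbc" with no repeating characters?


Input: "bbbgfbgbc"
Sliding window (track last position of each char):
  Position 0 ('b'): window [0,0] length 1 -- new best
  Position 1 ('b'): repeat (last at 0), move window start to 1
  Position 1 ('b'): window [1,1] length 1
  Position 2 ('b'): repeat (last at 1), move window start to 2
  Position 2 ('b'): window [2,2] length 1
  Position 3 ('g'): window [2,3] length 2 -- new best
  Position 4 ('f'): window [2,4] length 3 -- new best
  Position 5 ('b'): repeat (last at 2), move window start to 3
  Position 5 ('b'): window [3,5] length 3
  Position 6 ('g'): repeat (last at 3), move window start to 4
  Position 6 ('g'): window [4,6] length 3
  Position 7 ('b'): repeat (last at 5), move window start to 6
  Position 7 ('b'): window [6,7] length 2
  Position 8 ('c'): window [6,8] length 3
Longest substring with no repeats: "bgf" with length 3

3


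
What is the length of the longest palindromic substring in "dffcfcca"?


Input: "dffcfcca"
Checking substrings for palindromes:
  [2:5] "fcf" (len 3) => palindrome
  [3:6] "cfc" (len 3) => palindrome
  [1:3] "ff" (len 2) => palindrome
  [5:7] "cc" (len 2) => palindrome
Longest palindromic substring: "fcf" with length 3

3


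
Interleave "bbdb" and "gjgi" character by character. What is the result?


Interleaving "bbdb" and "gjgi":
  Position 0: 'b' from first, 'g' from second => "bg"
  Position 1: 'b' from first, 'j' from second => "bj"
  Position 2: 'd' from first, 'g' from second => "dg"
  Position 3: 'b' from first, 'i' from second => "bi"
Result: bgbjdgbi

bgbjdgbi


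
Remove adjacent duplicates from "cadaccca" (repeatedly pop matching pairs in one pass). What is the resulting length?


Input: cadaccca
Stack-based adjacent duplicate removal:
  Read 'c': push. Stack: c
  Read 'a': push. Stack: ca
  Read 'd': push. Stack: cad
  Read 'a': push. Stack: cada
  Read 'c': push. Stack: cadac
  Read 'c': matches stack top 'c' => pop. Stack: cada
  Read 'c': push. Stack: cadac
  Read 'a': push. Stack: cadaca
Final stack: "cadaca" (length 6)

6


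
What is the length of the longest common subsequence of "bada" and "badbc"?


LCS of "bada" and "badbc"
DP table:
           b    a    d    b    c
      0    0    0    0    0    0
  b   0    1    1    1    1    1
  a   0    1    2    2    2    2
  d   0    1    2    3    3    3
  a   0    1    2    3    3    3
LCS length = dp[4][5] = 3

3


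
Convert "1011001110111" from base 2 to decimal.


Input: "1011001110111" in base 2
Positional expansion:
  Digit '1' (value 1) x 2^12 = 4096
  Digit '0' (value 0) x 2^11 = 0
  Digit '1' (value 1) x 2^10 = 1024
  Digit '1' (value 1) x 2^9 = 512
  Digit '0' (value 0) x 2^8 = 0
  Digit '0' (value 0) x 2^7 = 0
  Digit '1' (value 1) x 2^6 = 64
  Digit '1' (value 1) x 2^5 = 32
  Digit '1' (value 1) x 2^4 = 16
  Digit '0' (value 0) x 2^3 = 0
  Digit '1' (value 1) x 2^2 = 4
  Digit '1' (value 1) x 2^1 = 2
  Digit '1' (value 1) x 2^0 = 1
Sum = 5751

5751


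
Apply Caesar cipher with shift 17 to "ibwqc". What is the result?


Caesar cipher: shift "ibwqc" by 17
  'i' (pos 8) + 17 = pos 25 = 'z'
  'b' (pos 1) + 17 = pos 18 = 's'
  'w' (pos 22) + 17 = pos 13 = 'n'
  'q' (pos 16) + 17 = pos 7 = 'h'
  'c' (pos 2) + 17 = pos 19 = 't'
Result: zsnht

zsnht


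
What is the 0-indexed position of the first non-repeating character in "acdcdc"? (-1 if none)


Input: acdcdc
Character frequencies:
  'a': 1
  'c': 3
  'd': 2
Scanning left to right for freq == 1:
  Position 0 ('a'): unique! => answer = 0

0


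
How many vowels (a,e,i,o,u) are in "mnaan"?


Input: mnaan
Checking each character:
  'm' at position 0: consonant
  'n' at position 1: consonant
  'a' at position 2: vowel (running total: 1)
  'a' at position 3: vowel (running total: 2)
  'n' at position 4: consonant
Total vowels: 2

2


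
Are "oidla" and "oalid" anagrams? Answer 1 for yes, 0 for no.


Strings: "oidla", "oalid"
Sorted first:  adilo
Sorted second: adilo
Sorted forms match => anagrams

1


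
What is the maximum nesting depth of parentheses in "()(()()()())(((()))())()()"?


Input: "()(()()()())(((()))())()()"
Tracking depth:
  Position 0 '(': depth becomes 1
  Position 1 ')': depth becomes 0
  Position 2 '(': depth becomes 1
  Position 3 '(': depth becomes 2
  Position 4 ')': depth becomes 1
  Position 5 '(': depth becomes 2
  Position 6 ')': depth becomes 1
  Position 7 '(': depth becomes 2
  Position 8 ')': depth becomes 1
  Position 9 '(': depth becomes 2
  Position 10 ')': depth becomes 1
  Position 11 ')': depth becomes 0
  Position 12 '(': depth becomes 1
  Position 13 '(': depth becomes 2
  Position 14 '(': depth becomes 3
  Position 15 '(': depth becomes 4
  Position 16 ')': depth becomes 3
  Position 17 ')': depth becomes 2
  Position 18 ')': depth becomes 1
  Position 19 '(': depth becomes 2
  Position 20 ')': depth becomes 1
  Position 21 ')': depth becomes 0
  Position 22 '(': depth becomes 1
  Position 23 ')': depth becomes 0
  Position 24 '(': depth becomes 1
  Position 25 ')': depth becomes 0
Maximum depth reached: 4

4


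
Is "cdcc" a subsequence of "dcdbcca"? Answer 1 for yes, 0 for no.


Check if "cdcc" is a subsequence of "dcdbcca"
Greedy scan:
  Position 0 ('d'): no match needed
  Position 1 ('c'): matches sub[0] = 'c'
  Position 2 ('d'): matches sub[1] = 'd'
  Position 3 ('b'): no match needed
  Position 4 ('c'): matches sub[2] = 'c'
  Position 5 ('c'): matches sub[3] = 'c'
  Position 6 ('a'): no match needed
All 4 characters matched => is a subsequence

1


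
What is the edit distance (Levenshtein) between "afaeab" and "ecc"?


Computing edit distance: "afaeab" -> "ecc"
DP table:
           e    c    c
      0    1    2    3
  a   1    1    2    3
  f   2    2    2    3
  a   3    3    3    3
  e   4    3    4    4
  a   5    4    4    5
  b   6    5    5    5
Edit distance = dp[6][3] = 5

5


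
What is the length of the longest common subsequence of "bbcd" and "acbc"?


LCS of "bbcd" and "acbc"
DP table:
           a    c    b    c
      0    0    0    0    0
  b   0    0    0    1    1
  b   0    0    0    1    1
  c   0    0    1    1    2
  d   0    0    1    1    2
LCS length = dp[4][4] = 2

2


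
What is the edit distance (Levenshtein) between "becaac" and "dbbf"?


Computing edit distance: "becaac" -> "dbbf"
DP table:
           d    b    b    f
      0    1    2    3    4
  b   1    1    1    2    3
  e   2    2    2    2    3
  c   3    3    3    3    3
  a   4    4    4    4    4
  a   5    5    5    5    5
  c   6    6    6    6    6
Edit distance = dp[6][4] = 6

6


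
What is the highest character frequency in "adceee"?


Input: adceee
Character counts:
  'a': 1
  'c': 1
  'd': 1
  'e': 3
Maximum frequency: 3

3


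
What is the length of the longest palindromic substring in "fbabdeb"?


Input: "fbabdeb"
Checking substrings for palindromes:
  [1:4] "bab" (len 3) => palindrome
Longest palindromic substring: "bab" with length 3

3


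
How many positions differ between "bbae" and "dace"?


Comparing "bbae" and "dace" position by position:
  Position 0: 'b' vs 'd' => DIFFER
  Position 1: 'b' vs 'a' => DIFFER
  Position 2: 'a' vs 'c' => DIFFER
  Position 3: 'e' vs 'e' => same
Positions that differ: 3

3


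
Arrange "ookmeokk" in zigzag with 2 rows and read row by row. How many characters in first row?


Zigzag "ookmeokk" into 2 rows:
Placing characters:
  'o' => row 0
  'o' => row 1
  'k' => row 0
  'm' => row 1
  'e' => row 0
  'o' => row 1
  'k' => row 0
  'k' => row 1
Rows:
  Row 0: "okek"
  Row 1: "omok"
First row length: 4

4


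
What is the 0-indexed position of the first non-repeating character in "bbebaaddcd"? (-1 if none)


Input: bbebaaddcd
Character frequencies:
  'a': 2
  'b': 3
  'c': 1
  'd': 3
  'e': 1
Scanning left to right for freq == 1:
  Position 0 ('b'): freq=3, skip
  Position 1 ('b'): freq=3, skip
  Position 2 ('e'): unique! => answer = 2

2


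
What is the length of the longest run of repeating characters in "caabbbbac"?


Input: "caabbbbac"
Scanning for longest run:
  Position 1 ('a'): new char, reset run to 1
  Position 2 ('a'): continues run of 'a', length=2
  Position 3 ('b'): new char, reset run to 1
  Position 4 ('b'): continues run of 'b', length=2
  Position 5 ('b'): continues run of 'b', length=3
  Position 6 ('b'): continues run of 'b', length=4
  Position 7 ('a'): new char, reset run to 1
  Position 8 ('c'): new char, reset run to 1
Longest run: 'b' with length 4

4


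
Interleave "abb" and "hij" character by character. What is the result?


Interleaving "abb" and "hij":
  Position 0: 'a' from first, 'h' from second => "ah"
  Position 1: 'b' from first, 'i' from second => "bi"
  Position 2: 'b' from first, 'j' from second => "bj"
Result: ahbibj

ahbibj


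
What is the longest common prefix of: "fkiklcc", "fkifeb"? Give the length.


Words: fkiklcc, fkifeb
  Position 0: all 'f' => match
  Position 1: all 'k' => match
  Position 2: all 'i' => match
  Position 3: ('k', 'f') => mismatch, stop
LCP = "fki" (length 3)

3


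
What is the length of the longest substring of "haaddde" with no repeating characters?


Input: "haaddde"
Sliding window (track last position of each char):
  Position 0 ('h'): window [0,0] length 1 -- new best
  Position 1 ('a'): window [0,1] length 2 -- new best
  Position 2 ('a'): repeat (last at 1), move window start to 2
  Position 2 ('a'): window [2,2] length 1
  Position 3 ('d'): window [2,3] length 2
  Position 4 ('d'): repeat (last at 3), move window start to 4
  Position 4 ('d'): window [4,4] length 1
  Position 5 ('d'): repeat (last at 4), move window start to 5
  Position 5 ('d'): window [5,5] length 1
  Position 6 ('e'): window [5,6] length 2
Longest substring with no repeats: "ha" with length 2

2


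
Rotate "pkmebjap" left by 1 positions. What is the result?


Input: "pkmebjap", rotate left by 1
First 1 characters: "p"
Remaining characters: "kmebjap"
Concatenate remaining + first: "kmebjap" + "p" = "kmebjapp"

kmebjapp


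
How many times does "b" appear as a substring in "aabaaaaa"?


Searching for "b" in "aabaaaaa"
Scanning each position:
  Position 0: "a" => no
  Position 1: "a" => no
  Position 2: "b" => MATCH
  Position 3: "a" => no
  Position 4: "a" => no
  Position 5: "a" => no
  Position 6: "a" => no
  Position 7: "a" => no
Total occurrences: 1

1


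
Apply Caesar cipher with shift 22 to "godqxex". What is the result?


Caesar cipher: shift "godqxex" by 22
  'g' (pos 6) + 22 = pos 2 = 'c'
  'o' (pos 14) + 22 = pos 10 = 'k'
  'd' (pos 3) + 22 = pos 25 = 'z'
  'q' (pos 16) + 22 = pos 12 = 'm'
  'x' (pos 23) + 22 = pos 19 = 't'
  'e' (pos 4) + 22 = pos 0 = 'a'
  'x' (pos 23) + 22 = pos 19 = 't'
Result: ckzmtat

ckzmtat


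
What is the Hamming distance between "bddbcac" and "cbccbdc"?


Comparing "bddbcac" and "cbccbdc" position by position:
  Position 0: 'b' vs 'c' => differ
  Position 1: 'd' vs 'b' => differ
  Position 2: 'd' vs 'c' => differ
  Position 3: 'b' vs 'c' => differ
  Position 4: 'c' vs 'b' => differ
  Position 5: 'a' vs 'd' => differ
  Position 6: 'c' vs 'c' => same
Total differences (Hamming distance): 6

6


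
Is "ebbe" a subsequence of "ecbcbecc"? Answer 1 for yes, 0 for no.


Check if "ebbe" is a subsequence of "ecbcbecc"
Greedy scan:
  Position 0 ('e'): matches sub[0] = 'e'
  Position 1 ('c'): no match needed
  Position 2 ('b'): matches sub[1] = 'b'
  Position 3 ('c'): no match needed
  Position 4 ('b'): matches sub[2] = 'b'
  Position 5 ('e'): matches sub[3] = 'e'
  Position 6 ('c'): no match needed
  Position 7 ('c'): no match needed
All 4 characters matched => is a subsequence

1
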